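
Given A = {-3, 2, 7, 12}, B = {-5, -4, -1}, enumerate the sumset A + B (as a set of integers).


A + B = {a + b : a ∈ A, b ∈ B}.
Enumerate all |A|·|B| = 4·3 = 12 pairs (a, b) and collect distinct sums.
a = -3: -3+-5=-8, -3+-4=-7, -3+-1=-4
a = 2: 2+-5=-3, 2+-4=-2, 2+-1=1
a = 7: 7+-5=2, 7+-4=3, 7+-1=6
a = 12: 12+-5=7, 12+-4=8, 12+-1=11
Collecting distinct sums: A + B = {-8, -7, -4, -3, -2, 1, 2, 3, 6, 7, 8, 11}
|A + B| = 12

A + B = {-8, -7, -4, -3, -2, 1, 2, 3, 6, 7, 8, 11}


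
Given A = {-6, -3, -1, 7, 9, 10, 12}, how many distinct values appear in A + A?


A + A = {a + a' : a, a' ∈ A}; |A| = 7.
General bounds: 2|A| - 1 ≤ |A + A| ≤ |A|(|A|+1)/2, i.e. 13 ≤ |A + A| ≤ 28.
Lower bound 2|A|-1 is attained iff A is an arithmetic progression.
Enumerate sums a + a' for a ≤ a' (symmetric, so this suffices):
a = -6: -6+-6=-12, -6+-3=-9, -6+-1=-7, -6+7=1, -6+9=3, -6+10=4, -6+12=6
a = -3: -3+-3=-6, -3+-1=-4, -3+7=4, -3+9=6, -3+10=7, -3+12=9
a = -1: -1+-1=-2, -1+7=6, -1+9=8, -1+10=9, -1+12=11
a = 7: 7+7=14, 7+9=16, 7+10=17, 7+12=19
a = 9: 9+9=18, 9+10=19, 9+12=21
a = 10: 10+10=20, 10+12=22
a = 12: 12+12=24
Distinct sums: {-12, -9, -7, -6, -4, -2, 1, 3, 4, 6, 7, 8, 9, 11, 14, 16, 17, 18, 19, 20, 21, 22, 24}
|A + A| = 23

|A + A| = 23


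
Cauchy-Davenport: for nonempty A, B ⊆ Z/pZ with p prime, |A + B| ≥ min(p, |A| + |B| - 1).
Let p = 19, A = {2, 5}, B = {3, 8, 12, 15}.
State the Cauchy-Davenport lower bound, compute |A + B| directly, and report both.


Cauchy-Davenport: |A + B| ≥ min(p, |A| + |B| - 1) for A, B nonempty in Z/pZ.
|A| = 2, |B| = 4, p = 19.
CD lower bound = min(19, 2 + 4 - 1) = min(19, 5) = 5.
Compute A + B mod 19 directly:
a = 2: 2+3=5, 2+8=10, 2+12=14, 2+15=17
a = 5: 5+3=8, 5+8=13, 5+12=17, 5+15=1
A + B = {1, 5, 8, 10, 13, 14, 17}, so |A + B| = 7.
Verify: 7 ≥ 5? Yes ✓.

CD lower bound = 5, actual |A + B| = 7.


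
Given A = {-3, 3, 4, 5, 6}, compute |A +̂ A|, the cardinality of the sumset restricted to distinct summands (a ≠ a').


Restricted sumset: A +̂ A = {a + a' : a ∈ A, a' ∈ A, a ≠ a'}.
Equivalently, take A + A and drop any sum 2a that is achievable ONLY as a + a for a ∈ A (i.e. sums representable only with equal summands).
Enumerate pairs (a, a') with a < a' (symmetric, so each unordered pair gives one sum; this covers all a ≠ a'):
  -3 + 3 = 0
  -3 + 4 = 1
  -3 + 5 = 2
  -3 + 6 = 3
  3 + 4 = 7
  3 + 5 = 8
  3 + 6 = 9
  4 + 5 = 9
  4 + 6 = 10
  5 + 6 = 11
Collected distinct sums: {0, 1, 2, 3, 7, 8, 9, 10, 11}
|A +̂ A| = 9
(Reference bound: |A +̂ A| ≥ 2|A| - 3 for |A| ≥ 2, with |A| = 5 giving ≥ 7.)

|A +̂ A| = 9


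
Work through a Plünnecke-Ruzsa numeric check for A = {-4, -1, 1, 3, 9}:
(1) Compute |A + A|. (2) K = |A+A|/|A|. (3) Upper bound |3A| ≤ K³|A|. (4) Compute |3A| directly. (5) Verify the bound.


|A| = 5.
Step 1: Compute A + A by enumerating all 25 pairs.
A + A = {-8, -5, -3, -2, -1, 0, 2, 4, 5, 6, 8, 10, 12, 18}, so |A + A| = 14.
Step 2: Doubling constant K = |A + A|/|A| = 14/5 = 14/5 ≈ 2.8000.
Step 3: Plünnecke-Ruzsa gives |3A| ≤ K³·|A| = (2.8000)³ · 5 ≈ 109.7600.
Step 4: Compute 3A = A + A + A directly by enumerating all triples (a,b,c) ∈ A³; |3A| = 27.
Step 5: Check 27 ≤ 109.7600? Yes ✓.

K = 14/5, Plünnecke-Ruzsa bound K³|A| ≈ 109.7600, |3A| = 27, inequality holds.


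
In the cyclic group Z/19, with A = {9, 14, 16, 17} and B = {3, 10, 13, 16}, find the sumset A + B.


Work in Z/19Z: reduce every sum a + b modulo 19.
Enumerate all 16 pairs:
a = 9: 9+3=12, 9+10=0, 9+13=3, 9+16=6
a = 14: 14+3=17, 14+10=5, 14+13=8, 14+16=11
a = 16: 16+3=0, 16+10=7, 16+13=10, 16+16=13
a = 17: 17+3=1, 17+10=8, 17+13=11, 17+16=14
Distinct residues collected: {0, 1, 3, 5, 6, 7, 8, 10, 11, 12, 13, 14, 17}
|A + B| = 13 (out of 19 total residues).

A + B = {0, 1, 3, 5, 6, 7, 8, 10, 11, 12, 13, 14, 17}


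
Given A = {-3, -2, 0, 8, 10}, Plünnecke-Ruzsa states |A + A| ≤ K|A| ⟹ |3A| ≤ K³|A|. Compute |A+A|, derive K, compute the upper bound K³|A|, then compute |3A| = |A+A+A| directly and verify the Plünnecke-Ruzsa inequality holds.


|A| = 5.
Step 1: Compute A + A by enumerating all 25 pairs.
A + A = {-6, -5, -4, -3, -2, 0, 5, 6, 7, 8, 10, 16, 18, 20}, so |A + A| = 14.
Step 2: Doubling constant K = |A + A|/|A| = 14/5 = 14/5 ≈ 2.8000.
Step 3: Plünnecke-Ruzsa gives |3A| ≤ K³·|A| = (2.8000)³ · 5 ≈ 109.7600.
Step 4: Compute 3A = A + A + A directly by enumerating all triples (a,b,c) ∈ A³; |3A| = 28.
Step 5: Check 28 ≤ 109.7600? Yes ✓.

K = 14/5, Plünnecke-Ruzsa bound K³|A| ≈ 109.7600, |3A| = 28, inequality holds.


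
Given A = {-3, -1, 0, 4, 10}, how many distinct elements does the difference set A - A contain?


A - A = {a - a' : a, a' ∈ A}; |A| = 5.
Bounds: 2|A|-1 ≤ |A - A| ≤ |A|² - |A| + 1, i.e. 9 ≤ |A - A| ≤ 21.
Note: 0 ∈ A - A always (from a - a). The set is symmetric: if d ∈ A - A then -d ∈ A - A.
Enumerate nonzero differences d = a - a' with a > a' (then include -d):
Positive differences: {1, 2, 3, 4, 5, 6, 7, 10, 11, 13}
Full difference set: {0} ∪ (positive diffs) ∪ (negative diffs).
|A - A| = 1 + 2·10 = 21 (matches direct enumeration: 21).

|A - A| = 21


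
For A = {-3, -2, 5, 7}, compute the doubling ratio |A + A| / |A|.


|A| = 4.
Compute A + A by enumerating all 16 pairs.
A + A = {-6, -5, -4, 2, 3, 4, 5, 10, 12, 14}, so |A + A| = 10.
K = |A + A| / |A| = 10/4 = 5/2 ≈ 2.5000.
Reference: AP of size 4 gives K = 7/4 ≈ 1.7500; a fully generic set of size 4 gives K ≈ 2.5000.

|A| = 4, |A + A| = 10, K = 10/4 = 5/2.


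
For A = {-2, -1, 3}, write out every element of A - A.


A - A = {a - a' : a, a' ∈ A}.
Compute a - a' for each ordered pair (a, a'):
a = -2: -2--2=0, -2--1=-1, -2-3=-5
a = -1: -1--2=1, -1--1=0, -1-3=-4
a = 3: 3--2=5, 3--1=4, 3-3=0
Collecting distinct values (and noting 0 appears from a-a):
A - A = {-5, -4, -1, 0, 1, 4, 5}
|A - A| = 7

A - A = {-5, -4, -1, 0, 1, 4, 5}


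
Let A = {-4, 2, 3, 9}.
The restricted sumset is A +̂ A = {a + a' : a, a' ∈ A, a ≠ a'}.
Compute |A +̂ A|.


Restricted sumset: A +̂ A = {a + a' : a ∈ A, a' ∈ A, a ≠ a'}.
Equivalently, take A + A and drop any sum 2a that is achievable ONLY as a + a for a ∈ A (i.e. sums representable only with equal summands).
Enumerate pairs (a, a') with a < a' (symmetric, so each unordered pair gives one sum; this covers all a ≠ a'):
  -4 + 2 = -2
  -4 + 3 = -1
  -4 + 9 = 5
  2 + 3 = 5
  2 + 9 = 11
  3 + 9 = 12
Collected distinct sums: {-2, -1, 5, 11, 12}
|A +̂ A| = 5
(Reference bound: |A +̂ A| ≥ 2|A| - 3 for |A| ≥ 2, with |A| = 4 giving ≥ 5.)

|A +̂ A| = 5


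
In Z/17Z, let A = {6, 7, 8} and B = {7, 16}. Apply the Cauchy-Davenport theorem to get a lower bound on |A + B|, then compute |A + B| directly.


Cauchy-Davenport: |A + B| ≥ min(p, |A| + |B| - 1) for A, B nonempty in Z/pZ.
|A| = 3, |B| = 2, p = 17.
CD lower bound = min(17, 3 + 2 - 1) = min(17, 4) = 4.
Compute A + B mod 17 directly:
a = 6: 6+7=13, 6+16=5
a = 7: 7+7=14, 7+16=6
a = 8: 8+7=15, 8+16=7
A + B = {5, 6, 7, 13, 14, 15}, so |A + B| = 6.
Verify: 6 ≥ 4? Yes ✓.

CD lower bound = 4, actual |A + B| = 6.


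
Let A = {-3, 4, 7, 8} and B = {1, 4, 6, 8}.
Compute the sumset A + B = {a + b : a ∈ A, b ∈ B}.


A + B = {a + b : a ∈ A, b ∈ B}.
Enumerate all |A|·|B| = 4·4 = 16 pairs (a, b) and collect distinct sums.
a = -3: -3+1=-2, -3+4=1, -3+6=3, -3+8=5
a = 4: 4+1=5, 4+4=8, 4+6=10, 4+8=12
a = 7: 7+1=8, 7+4=11, 7+6=13, 7+8=15
a = 8: 8+1=9, 8+4=12, 8+6=14, 8+8=16
Collecting distinct sums: A + B = {-2, 1, 3, 5, 8, 9, 10, 11, 12, 13, 14, 15, 16}
|A + B| = 13

A + B = {-2, 1, 3, 5, 8, 9, 10, 11, 12, 13, 14, 15, 16}


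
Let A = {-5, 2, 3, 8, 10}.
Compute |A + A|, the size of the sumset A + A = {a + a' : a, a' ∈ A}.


A + A = {a + a' : a, a' ∈ A}; |A| = 5.
General bounds: 2|A| - 1 ≤ |A + A| ≤ |A|(|A|+1)/2, i.e. 9 ≤ |A + A| ≤ 15.
Lower bound 2|A|-1 is attained iff A is an arithmetic progression.
Enumerate sums a + a' for a ≤ a' (symmetric, so this suffices):
a = -5: -5+-5=-10, -5+2=-3, -5+3=-2, -5+8=3, -5+10=5
a = 2: 2+2=4, 2+3=5, 2+8=10, 2+10=12
a = 3: 3+3=6, 3+8=11, 3+10=13
a = 8: 8+8=16, 8+10=18
a = 10: 10+10=20
Distinct sums: {-10, -3, -2, 3, 4, 5, 6, 10, 11, 12, 13, 16, 18, 20}
|A + A| = 14

|A + A| = 14


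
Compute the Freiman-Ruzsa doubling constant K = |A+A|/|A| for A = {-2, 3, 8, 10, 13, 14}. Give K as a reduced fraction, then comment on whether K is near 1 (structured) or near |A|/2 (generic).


|A| = 6.
Compute A + A by enumerating all 36 pairs.
A + A = {-4, 1, 6, 8, 11, 12, 13, 16, 17, 18, 20, 21, 22, 23, 24, 26, 27, 28}, so |A + A| = 18.
K = |A + A| / |A| = 18/6 = 3/1 ≈ 3.0000.
Reference: AP of size 6 gives K = 11/6 ≈ 1.8333; a fully generic set of size 6 gives K ≈ 3.5000.

|A| = 6, |A + A| = 18, K = 18/6 = 3/1.


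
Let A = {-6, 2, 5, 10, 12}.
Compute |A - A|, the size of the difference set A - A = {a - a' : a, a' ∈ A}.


A - A = {a - a' : a, a' ∈ A}; |A| = 5.
Bounds: 2|A|-1 ≤ |A - A| ≤ |A|² - |A| + 1, i.e. 9 ≤ |A - A| ≤ 21.
Note: 0 ∈ A - A always (from a - a). The set is symmetric: if d ∈ A - A then -d ∈ A - A.
Enumerate nonzero differences d = a - a' with a > a' (then include -d):
Positive differences: {2, 3, 5, 7, 8, 10, 11, 16, 18}
Full difference set: {0} ∪ (positive diffs) ∪ (negative diffs).
|A - A| = 1 + 2·9 = 19 (matches direct enumeration: 19).

|A - A| = 19


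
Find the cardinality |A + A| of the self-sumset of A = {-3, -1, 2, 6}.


A + A = {a + a' : a, a' ∈ A}; |A| = 4.
General bounds: 2|A| - 1 ≤ |A + A| ≤ |A|(|A|+1)/2, i.e. 7 ≤ |A + A| ≤ 10.
Lower bound 2|A|-1 is attained iff A is an arithmetic progression.
Enumerate sums a + a' for a ≤ a' (symmetric, so this suffices):
a = -3: -3+-3=-6, -3+-1=-4, -3+2=-1, -3+6=3
a = -1: -1+-1=-2, -1+2=1, -1+6=5
a = 2: 2+2=4, 2+6=8
a = 6: 6+6=12
Distinct sums: {-6, -4, -2, -1, 1, 3, 4, 5, 8, 12}
|A + A| = 10

|A + A| = 10


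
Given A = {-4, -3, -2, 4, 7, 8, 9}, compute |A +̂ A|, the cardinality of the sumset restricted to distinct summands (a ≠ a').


Restricted sumset: A +̂ A = {a + a' : a ∈ A, a' ∈ A, a ≠ a'}.
Equivalently, take A + A and drop any sum 2a that is achievable ONLY as a + a for a ∈ A (i.e. sums representable only with equal summands).
Enumerate pairs (a, a') with a < a' (symmetric, so each unordered pair gives one sum; this covers all a ≠ a'):
  -4 + -3 = -7
  -4 + -2 = -6
  -4 + 4 = 0
  -4 + 7 = 3
  -4 + 8 = 4
  -4 + 9 = 5
  -3 + -2 = -5
  -3 + 4 = 1
  -3 + 7 = 4
  -3 + 8 = 5
  -3 + 9 = 6
  -2 + 4 = 2
  -2 + 7 = 5
  -2 + 8 = 6
  -2 + 9 = 7
  4 + 7 = 11
  4 + 8 = 12
  4 + 9 = 13
  7 + 8 = 15
  7 + 9 = 16
  8 + 9 = 17
Collected distinct sums: {-7, -6, -5, 0, 1, 2, 3, 4, 5, 6, 7, 11, 12, 13, 15, 16, 17}
|A +̂ A| = 17
(Reference bound: |A +̂ A| ≥ 2|A| - 3 for |A| ≥ 2, with |A| = 7 giving ≥ 11.)

|A +̂ A| = 17


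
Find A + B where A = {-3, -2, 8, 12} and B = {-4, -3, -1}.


A + B = {a + b : a ∈ A, b ∈ B}.
Enumerate all |A|·|B| = 4·3 = 12 pairs (a, b) and collect distinct sums.
a = -3: -3+-4=-7, -3+-3=-6, -3+-1=-4
a = -2: -2+-4=-6, -2+-3=-5, -2+-1=-3
a = 8: 8+-4=4, 8+-3=5, 8+-1=7
a = 12: 12+-4=8, 12+-3=9, 12+-1=11
Collecting distinct sums: A + B = {-7, -6, -5, -4, -3, 4, 5, 7, 8, 9, 11}
|A + B| = 11

A + B = {-7, -6, -5, -4, -3, 4, 5, 7, 8, 9, 11}


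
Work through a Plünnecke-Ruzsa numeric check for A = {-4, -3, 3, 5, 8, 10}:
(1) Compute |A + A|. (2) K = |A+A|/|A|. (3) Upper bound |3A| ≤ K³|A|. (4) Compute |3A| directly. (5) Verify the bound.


|A| = 6.
Step 1: Compute A + A by enumerating all 36 pairs.
A + A = {-8, -7, -6, -1, 0, 1, 2, 4, 5, 6, 7, 8, 10, 11, 13, 15, 16, 18, 20}, so |A + A| = 19.
Step 2: Doubling constant K = |A + A|/|A| = 19/6 = 19/6 ≈ 3.1667.
Step 3: Plünnecke-Ruzsa gives |3A| ≤ K³·|A| = (3.1667)³ · 6 ≈ 190.5278.
Step 4: Compute 3A = A + A + A directly by enumerating all triples (a,b,c) ∈ A³; |3A| = 37.
Step 5: Check 37 ≤ 190.5278? Yes ✓.

K = 19/6, Plünnecke-Ruzsa bound K³|A| ≈ 190.5278, |3A| = 37, inequality holds.


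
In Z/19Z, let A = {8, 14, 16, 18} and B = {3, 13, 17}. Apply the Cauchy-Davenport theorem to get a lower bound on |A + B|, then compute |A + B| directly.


Cauchy-Davenport: |A + B| ≥ min(p, |A| + |B| - 1) for A, B nonempty in Z/pZ.
|A| = 4, |B| = 3, p = 19.
CD lower bound = min(19, 4 + 3 - 1) = min(19, 6) = 6.
Compute A + B mod 19 directly:
a = 8: 8+3=11, 8+13=2, 8+17=6
a = 14: 14+3=17, 14+13=8, 14+17=12
a = 16: 16+3=0, 16+13=10, 16+17=14
a = 18: 18+3=2, 18+13=12, 18+17=16
A + B = {0, 2, 6, 8, 10, 11, 12, 14, 16, 17}, so |A + B| = 10.
Verify: 10 ≥ 6? Yes ✓.

CD lower bound = 6, actual |A + B| = 10.


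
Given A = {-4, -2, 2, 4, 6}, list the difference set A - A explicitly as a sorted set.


A - A = {a - a' : a, a' ∈ A}.
Compute a - a' for each ordered pair (a, a'):
a = -4: -4--4=0, -4--2=-2, -4-2=-6, -4-4=-8, -4-6=-10
a = -2: -2--4=2, -2--2=0, -2-2=-4, -2-4=-6, -2-6=-8
a = 2: 2--4=6, 2--2=4, 2-2=0, 2-4=-2, 2-6=-4
a = 4: 4--4=8, 4--2=6, 4-2=2, 4-4=0, 4-6=-2
a = 6: 6--4=10, 6--2=8, 6-2=4, 6-4=2, 6-6=0
Collecting distinct values (and noting 0 appears from a-a):
A - A = {-10, -8, -6, -4, -2, 0, 2, 4, 6, 8, 10}
|A - A| = 11

A - A = {-10, -8, -6, -4, -2, 0, 2, 4, 6, 8, 10}


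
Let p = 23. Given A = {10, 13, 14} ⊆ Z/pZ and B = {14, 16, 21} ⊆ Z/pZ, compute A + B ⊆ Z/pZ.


Work in Z/23Z: reduce every sum a + b modulo 23.
Enumerate all 9 pairs:
a = 10: 10+14=1, 10+16=3, 10+21=8
a = 13: 13+14=4, 13+16=6, 13+21=11
a = 14: 14+14=5, 14+16=7, 14+21=12
Distinct residues collected: {1, 3, 4, 5, 6, 7, 8, 11, 12}
|A + B| = 9 (out of 23 total residues).

A + B = {1, 3, 4, 5, 6, 7, 8, 11, 12}


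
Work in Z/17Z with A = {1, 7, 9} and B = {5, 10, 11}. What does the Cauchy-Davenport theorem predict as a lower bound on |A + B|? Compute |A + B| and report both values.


Cauchy-Davenport: |A + B| ≥ min(p, |A| + |B| - 1) for A, B nonempty in Z/pZ.
|A| = 3, |B| = 3, p = 17.
CD lower bound = min(17, 3 + 3 - 1) = min(17, 5) = 5.
Compute A + B mod 17 directly:
a = 1: 1+5=6, 1+10=11, 1+11=12
a = 7: 7+5=12, 7+10=0, 7+11=1
a = 9: 9+5=14, 9+10=2, 9+11=3
A + B = {0, 1, 2, 3, 6, 11, 12, 14}, so |A + B| = 8.
Verify: 8 ≥ 5? Yes ✓.

CD lower bound = 5, actual |A + B| = 8.


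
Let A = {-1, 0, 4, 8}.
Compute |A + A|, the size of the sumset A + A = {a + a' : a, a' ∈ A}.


A + A = {a + a' : a, a' ∈ A}; |A| = 4.
General bounds: 2|A| - 1 ≤ |A + A| ≤ |A|(|A|+1)/2, i.e. 7 ≤ |A + A| ≤ 10.
Lower bound 2|A|-1 is attained iff A is an arithmetic progression.
Enumerate sums a + a' for a ≤ a' (symmetric, so this suffices):
a = -1: -1+-1=-2, -1+0=-1, -1+4=3, -1+8=7
a = 0: 0+0=0, 0+4=4, 0+8=8
a = 4: 4+4=8, 4+8=12
a = 8: 8+8=16
Distinct sums: {-2, -1, 0, 3, 4, 7, 8, 12, 16}
|A + A| = 9

|A + A| = 9


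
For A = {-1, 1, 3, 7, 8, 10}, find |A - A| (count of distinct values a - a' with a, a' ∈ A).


A - A = {a - a' : a, a' ∈ A}; |A| = 6.
Bounds: 2|A|-1 ≤ |A - A| ≤ |A|² - |A| + 1, i.e. 11 ≤ |A - A| ≤ 31.
Note: 0 ∈ A - A always (from a - a). The set is symmetric: if d ∈ A - A then -d ∈ A - A.
Enumerate nonzero differences d = a - a' with a > a' (then include -d):
Positive differences: {1, 2, 3, 4, 5, 6, 7, 8, 9, 11}
Full difference set: {0} ∪ (positive diffs) ∪ (negative diffs).
|A - A| = 1 + 2·10 = 21 (matches direct enumeration: 21).

|A - A| = 21


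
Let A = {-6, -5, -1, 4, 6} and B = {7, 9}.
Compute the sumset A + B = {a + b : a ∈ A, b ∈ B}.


A + B = {a + b : a ∈ A, b ∈ B}.
Enumerate all |A|·|B| = 5·2 = 10 pairs (a, b) and collect distinct sums.
a = -6: -6+7=1, -6+9=3
a = -5: -5+7=2, -5+9=4
a = -1: -1+7=6, -1+9=8
a = 4: 4+7=11, 4+9=13
a = 6: 6+7=13, 6+9=15
Collecting distinct sums: A + B = {1, 2, 3, 4, 6, 8, 11, 13, 15}
|A + B| = 9

A + B = {1, 2, 3, 4, 6, 8, 11, 13, 15}


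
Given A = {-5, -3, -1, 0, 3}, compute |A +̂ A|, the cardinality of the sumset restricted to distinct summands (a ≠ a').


Restricted sumset: A +̂ A = {a + a' : a ∈ A, a' ∈ A, a ≠ a'}.
Equivalently, take A + A and drop any sum 2a that is achievable ONLY as a + a for a ∈ A (i.e. sums representable only with equal summands).
Enumerate pairs (a, a') with a < a' (symmetric, so each unordered pair gives one sum; this covers all a ≠ a'):
  -5 + -3 = -8
  -5 + -1 = -6
  -5 + 0 = -5
  -5 + 3 = -2
  -3 + -1 = -4
  -3 + 0 = -3
  -3 + 3 = 0
  -1 + 0 = -1
  -1 + 3 = 2
  0 + 3 = 3
Collected distinct sums: {-8, -6, -5, -4, -3, -2, -1, 0, 2, 3}
|A +̂ A| = 10
(Reference bound: |A +̂ A| ≥ 2|A| - 3 for |A| ≥ 2, with |A| = 5 giving ≥ 7.)

|A +̂ A| = 10


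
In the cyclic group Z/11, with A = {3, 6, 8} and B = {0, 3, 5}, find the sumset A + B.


Work in Z/11Z: reduce every sum a + b modulo 11.
Enumerate all 9 pairs:
a = 3: 3+0=3, 3+3=6, 3+5=8
a = 6: 6+0=6, 6+3=9, 6+5=0
a = 8: 8+0=8, 8+3=0, 8+5=2
Distinct residues collected: {0, 2, 3, 6, 8, 9}
|A + B| = 6 (out of 11 total residues).

A + B = {0, 2, 3, 6, 8, 9}


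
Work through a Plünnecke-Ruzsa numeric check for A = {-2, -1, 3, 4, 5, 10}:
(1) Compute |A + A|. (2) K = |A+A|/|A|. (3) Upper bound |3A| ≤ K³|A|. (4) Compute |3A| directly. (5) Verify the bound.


|A| = 6.
Step 1: Compute A + A by enumerating all 36 pairs.
A + A = {-4, -3, -2, 1, 2, 3, 4, 6, 7, 8, 9, 10, 13, 14, 15, 20}, so |A + A| = 16.
Step 2: Doubling constant K = |A + A|/|A| = 16/6 = 16/6 ≈ 2.6667.
Step 3: Plünnecke-Ruzsa gives |3A| ≤ K³·|A| = (2.6667)³ · 6 ≈ 113.7778.
Step 4: Compute 3A = A + A + A directly by enumerating all triples (a,b,c) ∈ A³; |3A| = 30.
Step 5: Check 30 ≤ 113.7778? Yes ✓.

K = 16/6, Plünnecke-Ruzsa bound K³|A| ≈ 113.7778, |3A| = 30, inequality holds.


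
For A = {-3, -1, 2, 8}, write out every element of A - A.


A - A = {a - a' : a, a' ∈ A}.
Compute a - a' for each ordered pair (a, a'):
a = -3: -3--3=0, -3--1=-2, -3-2=-5, -3-8=-11
a = -1: -1--3=2, -1--1=0, -1-2=-3, -1-8=-9
a = 2: 2--3=5, 2--1=3, 2-2=0, 2-8=-6
a = 8: 8--3=11, 8--1=9, 8-2=6, 8-8=0
Collecting distinct values (and noting 0 appears from a-a):
A - A = {-11, -9, -6, -5, -3, -2, 0, 2, 3, 5, 6, 9, 11}
|A - A| = 13

A - A = {-11, -9, -6, -5, -3, -2, 0, 2, 3, 5, 6, 9, 11}


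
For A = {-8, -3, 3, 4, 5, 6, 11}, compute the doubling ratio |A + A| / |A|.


|A| = 7.
Compute A + A by enumerating all 49 pairs.
A + A = {-16, -11, -6, -5, -4, -3, -2, 0, 1, 2, 3, 6, 7, 8, 9, 10, 11, 12, 14, 15, 16, 17, 22}, so |A + A| = 23.
K = |A + A| / |A| = 23/7 (already in lowest terms) ≈ 3.2857.
Reference: AP of size 7 gives K = 13/7 ≈ 1.8571; a fully generic set of size 7 gives K ≈ 4.0000.

|A| = 7, |A + A| = 23, K = 23/7.


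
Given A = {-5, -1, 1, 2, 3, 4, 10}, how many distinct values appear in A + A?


A + A = {a + a' : a, a' ∈ A}; |A| = 7.
General bounds: 2|A| - 1 ≤ |A + A| ≤ |A|(|A|+1)/2, i.e. 13 ≤ |A + A| ≤ 28.
Lower bound 2|A|-1 is attained iff A is an arithmetic progression.
Enumerate sums a + a' for a ≤ a' (symmetric, so this suffices):
a = -5: -5+-5=-10, -5+-1=-6, -5+1=-4, -5+2=-3, -5+3=-2, -5+4=-1, -5+10=5
a = -1: -1+-1=-2, -1+1=0, -1+2=1, -1+3=2, -1+4=3, -1+10=9
a = 1: 1+1=2, 1+2=3, 1+3=4, 1+4=5, 1+10=11
a = 2: 2+2=4, 2+3=5, 2+4=6, 2+10=12
a = 3: 3+3=6, 3+4=7, 3+10=13
a = 4: 4+4=8, 4+10=14
a = 10: 10+10=20
Distinct sums: {-10, -6, -4, -3, -2, -1, 0, 1, 2, 3, 4, 5, 6, 7, 8, 9, 11, 12, 13, 14, 20}
|A + A| = 21

|A + A| = 21


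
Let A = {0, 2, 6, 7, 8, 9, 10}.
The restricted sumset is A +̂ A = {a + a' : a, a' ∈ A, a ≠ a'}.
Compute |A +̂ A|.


Restricted sumset: A +̂ A = {a + a' : a ∈ A, a' ∈ A, a ≠ a'}.
Equivalently, take A + A and drop any sum 2a that is achievable ONLY as a + a for a ∈ A (i.e. sums representable only with equal summands).
Enumerate pairs (a, a') with a < a' (symmetric, so each unordered pair gives one sum; this covers all a ≠ a'):
  0 + 2 = 2
  0 + 6 = 6
  0 + 7 = 7
  0 + 8 = 8
  0 + 9 = 9
  0 + 10 = 10
  2 + 6 = 8
  2 + 7 = 9
  2 + 8 = 10
  2 + 9 = 11
  2 + 10 = 12
  6 + 7 = 13
  6 + 8 = 14
  6 + 9 = 15
  6 + 10 = 16
  7 + 8 = 15
  7 + 9 = 16
  7 + 10 = 17
  8 + 9 = 17
  8 + 10 = 18
  9 + 10 = 19
Collected distinct sums: {2, 6, 7, 8, 9, 10, 11, 12, 13, 14, 15, 16, 17, 18, 19}
|A +̂ A| = 15
(Reference bound: |A +̂ A| ≥ 2|A| - 3 for |A| ≥ 2, with |A| = 7 giving ≥ 11.)

|A +̂ A| = 15


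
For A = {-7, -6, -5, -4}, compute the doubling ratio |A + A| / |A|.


|A| = 4.
Compute A + A by enumerating all 16 pairs.
A + A = {-14, -13, -12, -11, -10, -9, -8}, so |A + A| = 7.
K = |A + A| / |A| = 7/4 (already in lowest terms) ≈ 1.7500.
Reference: AP of size 4 gives K = 7/4 ≈ 1.7500; a fully generic set of size 4 gives K ≈ 2.5000.

|A| = 4, |A + A| = 7, K = 7/4.


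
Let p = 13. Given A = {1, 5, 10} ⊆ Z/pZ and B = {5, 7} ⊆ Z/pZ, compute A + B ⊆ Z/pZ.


Work in Z/13Z: reduce every sum a + b modulo 13.
Enumerate all 6 pairs:
a = 1: 1+5=6, 1+7=8
a = 5: 5+5=10, 5+7=12
a = 10: 10+5=2, 10+7=4
Distinct residues collected: {2, 4, 6, 8, 10, 12}
|A + B| = 6 (out of 13 total residues).

A + B = {2, 4, 6, 8, 10, 12}


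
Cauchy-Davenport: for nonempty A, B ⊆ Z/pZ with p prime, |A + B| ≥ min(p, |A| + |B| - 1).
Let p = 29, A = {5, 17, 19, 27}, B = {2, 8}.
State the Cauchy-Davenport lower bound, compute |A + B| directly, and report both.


Cauchy-Davenport: |A + B| ≥ min(p, |A| + |B| - 1) for A, B nonempty in Z/pZ.
|A| = 4, |B| = 2, p = 29.
CD lower bound = min(29, 4 + 2 - 1) = min(29, 5) = 5.
Compute A + B mod 29 directly:
a = 5: 5+2=7, 5+8=13
a = 17: 17+2=19, 17+8=25
a = 19: 19+2=21, 19+8=27
a = 27: 27+2=0, 27+8=6
A + B = {0, 6, 7, 13, 19, 21, 25, 27}, so |A + B| = 8.
Verify: 8 ≥ 5? Yes ✓.

CD lower bound = 5, actual |A + B| = 8.


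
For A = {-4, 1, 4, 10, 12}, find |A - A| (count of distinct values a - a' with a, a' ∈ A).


A - A = {a - a' : a, a' ∈ A}; |A| = 5.
Bounds: 2|A|-1 ≤ |A - A| ≤ |A|² - |A| + 1, i.e. 9 ≤ |A - A| ≤ 21.
Note: 0 ∈ A - A always (from a - a). The set is symmetric: if d ∈ A - A then -d ∈ A - A.
Enumerate nonzero differences d = a - a' with a > a' (then include -d):
Positive differences: {2, 3, 5, 6, 8, 9, 11, 14, 16}
Full difference set: {0} ∪ (positive diffs) ∪ (negative diffs).
|A - A| = 1 + 2·9 = 19 (matches direct enumeration: 19).

|A - A| = 19


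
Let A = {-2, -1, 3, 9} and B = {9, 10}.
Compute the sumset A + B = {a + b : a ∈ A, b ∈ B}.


A + B = {a + b : a ∈ A, b ∈ B}.
Enumerate all |A|·|B| = 4·2 = 8 pairs (a, b) and collect distinct sums.
a = -2: -2+9=7, -2+10=8
a = -1: -1+9=8, -1+10=9
a = 3: 3+9=12, 3+10=13
a = 9: 9+9=18, 9+10=19
Collecting distinct sums: A + B = {7, 8, 9, 12, 13, 18, 19}
|A + B| = 7

A + B = {7, 8, 9, 12, 13, 18, 19}


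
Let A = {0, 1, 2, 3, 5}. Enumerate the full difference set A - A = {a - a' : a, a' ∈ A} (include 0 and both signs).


A - A = {a - a' : a, a' ∈ A}.
Compute a - a' for each ordered pair (a, a'):
a = 0: 0-0=0, 0-1=-1, 0-2=-2, 0-3=-3, 0-5=-5
a = 1: 1-0=1, 1-1=0, 1-2=-1, 1-3=-2, 1-5=-4
a = 2: 2-0=2, 2-1=1, 2-2=0, 2-3=-1, 2-5=-3
a = 3: 3-0=3, 3-1=2, 3-2=1, 3-3=0, 3-5=-2
a = 5: 5-0=5, 5-1=4, 5-2=3, 5-3=2, 5-5=0
Collecting distinct values (and noting 0 appears from a-a):
A - A = {-5, -4, -3, -2, -1, 0, 1, 2, 3, 4, 5}
|A - A| = 11

A - A = {-5, -4, -3, -2, -1, 0, 1, 2, 3, 4, 5}


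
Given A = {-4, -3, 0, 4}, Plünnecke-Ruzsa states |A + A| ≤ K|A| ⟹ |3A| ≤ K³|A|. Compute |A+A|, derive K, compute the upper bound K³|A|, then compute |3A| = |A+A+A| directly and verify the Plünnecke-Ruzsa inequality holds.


|A| = 4.
Step 1: Compute A + A by enumerating all 16 pairs.
A + A = {-8, -7, -6, -4, -3, 0, 1, 4, 8}, so |A + A| = 9.
Step 2: Doubling constant K = |A + A|/|A| = 9/4 = 9/4 ≈ 2.2500.
Step 3: Plünnecke-Ruzsa gives |3A| ≤ K³·|A| = (2.2500)³ · 4 ≈ 45.5625.
Step 4: Compute 3A = A + A + A directly by enumerating all triples (a,b,c) ∈ A³; |3A| = 16.
Step 5: Check 16 ≤ 45.5625? Yes ✓.

K = 9/4, Plünnecke-Ruzsa bound K³|A| ≈ 45.5625, |3A| = 16, inequality holds.


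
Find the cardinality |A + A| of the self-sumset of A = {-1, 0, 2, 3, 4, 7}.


A + A = {a + a' : a, a' ∈ A}; |A| = 6.
General bounds: 2|A| - 1 ≤ |A + A| ≤ |A|(|A|+1)/2, i.e. 11 ≤ |A + A| ≤ 21.
Lower bound 2|A|-1 is attained iff A is an arithmetic progression.
Enumerate sums a + a' for a ≤ a' (symmetric, so this suffices):
a = -1: -1+-1=-2, -1+0=-1, -1+2=1, -1+3=2, -1+4=3, -1+7=6
a = 0: 0+0=0, 0+2=2, 0+3=3, 0+4=4, 0+7=7
a = 2: 2+2=4, 2+3=5, 2+4=6, 2+7=9
a = 3: 3+3=6, 3+4=7, 3+7=10
a = 4: 4+4=8, 4+7=11
a = 7: 7+7=14
Distinct sums: {-2, -1, 0, 1, 2, 3, 4, 5, 6, 7, 8, 9, 10, 11, 14}
|A + A| = 15

|A + A| = 15


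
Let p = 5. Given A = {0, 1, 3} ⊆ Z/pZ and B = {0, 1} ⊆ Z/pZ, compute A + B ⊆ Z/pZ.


Work in Z/5Z: reduce every sum a + b modulo 5.
Enumerate all 6 pairs:
a = 0: 0+0=0, 0+1=1
a = 1: 1+0=1, 1+1=2
a = 3: 3+0=3, 3+1=4
Distinct residues collected: {0, 1, 2, 3, 4}
|A + B| = 5 (out of 5 total residues).

A + B = {0, 1, 2, 3, 4}


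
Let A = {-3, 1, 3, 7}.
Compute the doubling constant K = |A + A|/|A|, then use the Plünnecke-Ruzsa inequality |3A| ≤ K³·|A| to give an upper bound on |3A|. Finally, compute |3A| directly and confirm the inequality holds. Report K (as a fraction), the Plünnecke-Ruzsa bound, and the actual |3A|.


|A| = 4.
Step 1: Compute A + A by enumerating all 16 pairs.
A + A = {-6, -2, 0, 2, 4, 6, 8, 10, 14}, so |A + A| = 9.
Step 2: Doubling constant K = |A + A|/|A| = 9/4 = 9/4 ≈ 2.2500.
Step 3: Plünnecke-Ruzsa gives |3A| ≤ K³·|A| = (2.2500)³ · 4 ≈ 45.5625.
Step 4: Compute 3A = A + A + A directly by enumerating all triples (a,b,c) ∈ A³; |3A| = 14.
Step 5: Check 14 ≤ 45.5625? Yes ✓.

K = 9/4, Plünnecke-Ruzsa bound K³|A| ≈ 45.5625, |3A| = 14, inequality holds.


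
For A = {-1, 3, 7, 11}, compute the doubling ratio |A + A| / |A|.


|A| = 4.
Compute A + A by enumerating all 16 pairs.
A + A = {-2, 2, 6, 10, 14, 18, 22}, so |A + A| = 7.
K = |A + A| / |A| = 7/4 (already in lowest terms) ≈ 1.7500.
Reference: AP of size 4 gives K = 7/4 ≈ 1.7500; a fully generic set of size 4 gives K ≈ 2.5000.

|A| = 4, |A + A| = 7, K = 7/4.


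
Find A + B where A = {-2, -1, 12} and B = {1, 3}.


A + B = {a + b : a ∈ A, b ∈ B}.
Enumerate all |A|·|B| = 3·2 = 6 pairs (a, b) and collect distinct sums.
a = -2: -2+1=-1, -2+3=1
a = -1: -1+1=0, -1+3=2
a = 12: 12+1=13, 12+3=15
Collecting distinct sums: A + B = {-1, 0, 1, 2, 13, 15}
|A + B| = 6

A + B = {-1, 0, 1, 2, 13, 15}


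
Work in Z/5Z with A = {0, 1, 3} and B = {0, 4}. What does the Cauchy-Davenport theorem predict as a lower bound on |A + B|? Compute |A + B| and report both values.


Cauchy-Davenport: |A + B| ≥ min(p, |A| + |B| - 1) for A, B nonempty in Z/pZ.
|A| = 3, |B| = 2, p = 5.
CD lower bound = min(5, 3 + 2 - 1) = min(5, 4) = 4.
Compute A + B mod 5 directly:
a = 0: 0+0=0, 0+4=4
a = 1: 1+0=1, 1+4=0
a = 3: 3+0=3, 3+4=2
A + B = {0, 1, 2, 3, 4}, so |A + B| = 5.
Verify: 5 ≥ 4? Yes ✓.

CD lower bound = 4, actual |A + B| = 5.


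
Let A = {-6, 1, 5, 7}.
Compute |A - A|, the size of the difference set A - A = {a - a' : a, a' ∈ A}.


A - A = {a - a' : a, a' ∈ A}; |A| = 4.
Bounds: 2|A|-1 ≤ |A - A| ≤ |A|² - |A| + 1, i.e. 7 ≤ |A - A| ≤ 13.
Note: 0 ∈ A - A always (from a - a). The set is symmetric: if d ∈ A - A then -d ∈ A - A.
Enumerate nonzero differences d = a - a' with a > a' (then include -d):
Positive differences: {2, 4, 6, 7, 11, 13}
Full difference set: {0} ∪ (positive diffs) ∪ (negative diffs).
|A - A| = 1 + 2·6 = 13 (matches direct enumeration: 13).

|A - A| = 13


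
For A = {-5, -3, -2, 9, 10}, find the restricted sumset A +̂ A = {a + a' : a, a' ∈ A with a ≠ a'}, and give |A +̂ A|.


Restricted sumset: A +̂ A = {a + a' : a ∈ A, a' ∈ A, a ≠ a'}.
Equivalently, take A + A and drop any sum 2a that is achievable ONLY as a + a for a ∈ A (i.e. sums representable only with equal summands).
Enumerate pairs (a, a') with a < a' (symmetric, so each unordered pair gives one sum; this covers all a ≠ a'):
  -5 + -3 = -8
  -5 + -2 = -7
  -5 + 9 = 4
  -5 + 10 = 5
  -3 + -2 = -5
  -3 + 9 = 6
  -3 + 10 = 7
  -2 + 9 = 7
  -2 + 10 = 8
  9 + 10 = 19
Collected distinct sums: {-8, -7, -5, 4, 5, 6, 7, 8, 19}
|A +̂ A| = 9
(Reference bound: |A +̂ A| ≥ 2|A| - 3 for |A| ≥ 2, with |A| = 5 giving ≥ 7.)

|A +̂ A| = 9


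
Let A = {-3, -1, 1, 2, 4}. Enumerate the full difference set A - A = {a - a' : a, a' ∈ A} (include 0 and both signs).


A - A = {a - a' : a, a' ∈ A}.
Compute a - a' for each ordered pair (a, a'):
a = -3: -3--3=0, -3--1=-2, -3-1=-4, -3-2=-5, -3-4=-7
a = -1: -1--3=2, -1--1=0, -1-1=-2, -1-2=-3, -1-4=-5
a = 1: 1--3=4, 1--1=2, 1-1=0, 1-2=-1, 1-4=-3
a = 2: 2--3=5, 2--1=3, 2-1=1, 2-2=0, 2-4=-2
a = 4: 4--3=7, 4--1=5, 4-1=3, 4-2=2, 4-4=0
Collecting distinct values (and noting 0 appears from a-a):
A - A = {-7, -5, -4, -3, -2, -1, 0, 1, 2, 3, 4, 5, 7}
|A - A| = 13

A - A = {-7, -5, -4, -3, -2, -1, 0, 1, 2, 3, 4, 5, 7}


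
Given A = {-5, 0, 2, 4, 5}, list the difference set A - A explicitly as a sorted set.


A - A = {a - a' : a, a' ∈ A}.
Compute a - a' for each ordered pair (a, a'):
a = -5: -5--5=0, -5-0=-5, -5-2=-7, -5-4=-9, -5-5=-10
a = 0: 0--5=5, 0-0=0, 0-2=-2, 0-4=-4, 0-5=-5
a = 2: 2--5=7, 2-0=2, 2-2=0, 2-4=-2, 2-5=-3
a = 4: 4--5=9, 4-0=4, 4-2=2, 4-4=0, 4-5=-1
a = 5: 5--5=10, 5-0=5, 5-2=3, 5-4=1, 5-5=0
Collecting distinct values (and noting 0 appears from a-a):
A - A = {-10, -9, -7, -5, -4, -3, -2, -1, 0, 1, 2, 3, 4, 5, 7, 9, 10}
|A - A| = 17

A - A = {-10, -9, -7, -5, -4, -3, -2, -1, 0, 1, 2, 3, 4, 5, 7, 9, 10}


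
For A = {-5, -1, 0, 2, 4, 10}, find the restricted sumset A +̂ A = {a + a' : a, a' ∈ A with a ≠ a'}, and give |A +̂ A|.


Restricted sumset: A +̂ A = {a + a' : a ∈ A, a' ∈ A, a ≠ a'}.
Equivalently, take A + A and drop any sum 2a that is achievable ONLY as a + a for a ∈ A (i.e. sums representable only with equal summands).
Enumerate pairs (a, a') with a < a' (symmetric, so each unordered pair gives one sum; this covers all a ≠ a'):
  -5 + -1 = -6
  -5 + 0 = -5
  -5 + 2 = -3
  -5 + 4 = -1
  -5 + 10 = 5
  -1 + 0 = -1
  -1 + 2 = 1
  -1 + 4 = 3
  -1 + 10 = 9
  0 + 2 = 2
  0 + 4 = 4
  0 + 10 = 10
  2 + 4 = 6
  2 + 10 = 12
  4 + 10 = 14
Collected distinct sums: {-6, -5, -3, -1, 1, 2, 3, 4, 5, 6, 9, 10, 12, 14}
|A +̂ A| = 14
(Reference bound: |A +̂ A| ≥ 2|A| - 3 for |A| ≥ 2, with |A| = 6 giving ≥ 9.)

|A +̂ A| = 14


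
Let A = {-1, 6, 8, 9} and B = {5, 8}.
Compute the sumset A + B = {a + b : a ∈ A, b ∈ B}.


A + B = {a + b : a ∈ A, b ∈ B}.
Enumerate all |A|·|B| = 4·2 = 8 pairs (a, b) and collect distinct sums.
a = -1: -1+5=4, -1+8=7
a = 6: 6+5=11, 6+8=14
a = 8: 8+5=13, 8+8=16
a = 9: 9+5=14, 9+8=17
Collecting distinct sums: A + B = {4, 7, 11, 13, 14, 16, 17}
|A + B| = 7

A + B = {4, 7, 11, 13, 14, 16, 17}


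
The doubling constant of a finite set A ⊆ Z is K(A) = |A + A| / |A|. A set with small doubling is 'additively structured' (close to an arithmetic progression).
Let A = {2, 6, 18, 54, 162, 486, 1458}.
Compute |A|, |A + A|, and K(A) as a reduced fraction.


|A| = 7.
Compute A + A by enumerating all 49 pairs.
A + A = {4, 8, 12, 20, 24, 36, 56, 60, 72, 108, 164, 168, 180, 216, 324, 488, 492, 504, 540, 648, 972, 1460, 1464, 1476, 1512, 1620, 1944, 2916}, so |A + A| = 28.
K = |A + A| / |A| = 28/7 = 4/1 ≈ 4.0000.
Reference: AP of size 7 gives K = 13/7 ≈ 1.8571; a fully generic set of size 7 gives K ≈ 4.0000.

|A| = 7, |A + A| = 28, K = 28/7 = 4/1.


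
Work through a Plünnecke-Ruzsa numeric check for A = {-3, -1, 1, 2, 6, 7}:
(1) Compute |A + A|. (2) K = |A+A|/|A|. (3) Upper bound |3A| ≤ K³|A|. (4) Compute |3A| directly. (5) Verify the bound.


|A| = 6.
Step 1: Compute A + A by enumerating all 36 pairs.
A + A = {-6, -4, -2, -1, 0, 1, 2, 3, 4, 5, 6, 7, 8, 9, 12, 13, 14}, so |A + A| = 17.
Step 2: Doubling constant K = |A + A|/|A| = 17/6 = 17/6 ≈ 2.8333.
Step 3: Plünnecke-Ruzsa gives |3A| ≤ K³·|A| = (2.8333)³ · 6 ≈ 136.4722.
Step 4: Compute 3A = A + A + A directly by enumerating all triples (a,b,c) ∈ A³; |3A| = 28.
Step 5: Check 28 ≤ 136.4722? Yes ✓.

K = 17/6, Plünnecke-Ruzsa bound K³|A| ≈ 136.4722, |3A| = 28, inequality holds.


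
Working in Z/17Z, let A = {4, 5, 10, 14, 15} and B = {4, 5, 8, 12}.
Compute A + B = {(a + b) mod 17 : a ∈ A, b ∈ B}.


Work in Z/17Z: reduce every sum a + b modulo 17.
Enumerate all 20 pairs:
a = 4: 4+4=8, 4+5=9, 4+8=12, 4+12=16
a = 5: 5+4=9, 5+5=10, 5+8=13, 5+12=0
a = 10: 10+4=14, 10+5=15, 10+8=1, 10+12=5
a = 14: 14+4=1, 14+5=2, 14+8=5, 14+12=9
a = 15: 15+4=2, 15+5=3, 15+8=6, 15+12=10
Distinct residues collected: {0, 1, 2, 3, 5, 6, 8, 9, 10, 12, 13, 14, 15, 16}
|A + B| = 14 (out of 17 total residues).

A + B = {0, 1, 2, 3, 5, 6, 8, 9, 10, 12, 13, 14, 15, 16}


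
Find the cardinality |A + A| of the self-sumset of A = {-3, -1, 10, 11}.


A + A = {a + a' : a, a' ∈ A}; |A| = 4.
General bounds: 2|A| - 1 ≤ |A + A| ≤ |A|(|A|+1)/2, i.e. 7 ≤ |A + A| ≤ 10.
Lower bound 2|A|-1 is attained iff A is an arithmetic progression.
Enumerate sums a + a' for a ≤ a' (symmetric, so this suffices):
a = -3: -3+-3=-6, -3+-1=-4, -3+10=7, -3+11=8
a = -1: -1+-1=-2, -1+10=9, -1+11=10
a = 10: 10+10=20, 10+11=21
a = 11: 11+11=22
Distinct sums: {-6, -4, -2, 7, 8, 9, 10, 20, 21, 22}
|A + A| = 10

|A + A| = 10


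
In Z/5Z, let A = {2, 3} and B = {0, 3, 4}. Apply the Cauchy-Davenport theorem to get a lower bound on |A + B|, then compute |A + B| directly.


Cauchy-Davenport: |A + B| ≥ min(p, |A| + |B| - 1) for A, B nonempty in Z/pZ.
|A| = 2, |B| = 3, p = 5.
CD lower bound = min(5, 2 + 3 - 1) = min(5, 4) = 4.
Compute A + B mod 5 directly:
a = 2: 2+0=2, 2+3=0, 2+4=1
a = 3: 3+0=3, 3+3=1, 3+4=2
A + B = {0, 1, 2, 3}, so |A + B| = 4.
Verify: 4 ≥ 4? Yes ✓.

CD lower bound = 4, actual |A + B| = 4.


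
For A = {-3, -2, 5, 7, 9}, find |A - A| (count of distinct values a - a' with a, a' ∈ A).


A - A = {a - a' : a, a' ∈ A}; |A| = 5.
Bounds: 2|A|-1 ≤ |A - A| ≤ |A|² - |A| + 1, i.e. 9 ≤ |A - A| ≤ 21.
Note: 0 ∈ A - A always (from a - a). The set is symmetric: if d ∈ A - A then -d ∈ A - A.
Enumerate nonzero differences d = a - a' with a > a' (then include -d):
Positive differences: {1, 2, 4, 7, 8, 9, 10, 11, 12}
Full difference set: {0} ∪ (positive diffs) ∪ (negative diffs).
|A - A| = 1 + 2·9 = 19 (matches direct enumeration: 19).

|A - A| = 19


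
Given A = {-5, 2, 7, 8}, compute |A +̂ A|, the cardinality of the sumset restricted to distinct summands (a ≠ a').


Restricted sumset: A +̂ A = {a + a' : a ∈ A, a' ∈ A, a ≠ a'}.
Equivalently, take A + A and drop any sum 2a that is achievable ONLY as a + a for a ∈ A (i.e. sums representable only with equal summands).
Enumerate pairs (a, a') with a < a' (symmetric, so each unordered pair gives one sum; this covers all a ≠ a'):
  -5 + 2 = -3
  -5 + 7 = 2
  -5 + 8 = 3
  2 + 7 = 9
  2 + 8 = 10
  7 + 8 = 15
Collected distinct sums: {-3, 2, 3, 9, 10, 15}
|A +̂ A| = 6
(Reference bound: |A +̂ A| ≥ 2|A| - 3 for |A| ≥ 2, with |A| = 4 giving ≥ 5.)

|A +̂ A| = 6


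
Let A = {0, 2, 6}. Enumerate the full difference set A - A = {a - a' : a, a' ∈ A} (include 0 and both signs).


A - A = {a - a' : a, a' ∈ A}.
Compute a - a' for each ordered pair (a, a'):
a = 0: 0-0=0, 0-2=-2, 0-6=-6
a = 2: 2-0=2, 2-2=0, 2-6=-4
a = 6: 6-0=6, 6-2=4, 6-6=0
Collecting distinct values (and noting 0 appears from a-a):
A - A = {-6, -4, -2, 0, 2, 4, 6}
|A - A| = 7

A - A = {-6, -4, -2, 0, 2, 4, 6}


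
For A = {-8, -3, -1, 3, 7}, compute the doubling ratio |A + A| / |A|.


|A| = 5.
Compute A + A by enumerating all 25 pairs.
A + A = {-16, -11, -9, -6, -5, -4, -2, -1, 0, 2, 4, 6, 10, 14}, so |A + A| = 14.
K = |A + A| / |A| = 14/5 (already in lowest terms) ≈ 2.8000.
Reference: AP of size 5 gives K = 9/5 ≈ 1.8000; a fully generic set of size 5 gives K ≈ 3.0000.

|A| = 5, |A + A| = 14, K = 14/5.


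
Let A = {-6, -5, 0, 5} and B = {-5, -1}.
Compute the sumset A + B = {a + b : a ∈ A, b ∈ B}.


A + B = {a + b : a ∈ A, b ∈ B}.
Enumerate all |A|·|B| = 4·2 = 8 pairs (a, b) and collect distinct sums.
a = -6: -6+-5=-11, -6+-1=-7
a = -5: -5+-5=-10, -5+-1=-6
a = 0: 0+-5=-5, 0+-1=-1
a = 5: 5+-5=0, 5+-1=4
Collecting distinct sums: A + B = {-11, -10, -7, -6, -5, -1, 0, 4}
|A + B| = 8

A + B = {-11, -10, -7, -6, -5, -1, 0, 4}


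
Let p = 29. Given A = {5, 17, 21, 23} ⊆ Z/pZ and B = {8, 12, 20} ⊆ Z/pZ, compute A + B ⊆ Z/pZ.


Work in Z/29Z: reduce every sum a + b modulo 29.
Enumerate all 12 pairs:
a = 5: 5+8=13, 5+12=17, 5+20=25
a = 17: 17+8=25, 17+12=0, 17+20=8
a = 21: 21+8=0, 21+12=4, 21+20=12
a = 23: 23+8=2, 23+12=6, 23+20=14
Distinct residues collected: {0, 2, 4, 6, 8, 12, 13, 14, 17, 25}
|A + B| = 10 (out of 29 total residues).

A + B = {0, 2, 4, 6, 8, 12, 13, 14, 17, 25}


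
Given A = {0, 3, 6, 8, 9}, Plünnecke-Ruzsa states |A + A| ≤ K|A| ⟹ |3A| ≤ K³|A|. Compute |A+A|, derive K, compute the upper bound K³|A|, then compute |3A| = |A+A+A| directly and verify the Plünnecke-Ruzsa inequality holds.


|A| = 5.
Step 1: Compute A + A by enumerating all 25 pairs.
A + A = {0, 3, 6, 8, 9, 11, 12, 14, 15, 16, 17, 18}, so |A + A| = 12.
Step 2: Doubling constant K = |A + A|/|A| = 12/5 = 12/5 ≈ 2.4000.
Step 3: Plünnecke-Ruzsa gives |3A| ≤ K³·|A| = (2.4000)³ · 5 ≈ 69.1200.
Step 4: Compute 3A = A + A + A directly by enumerating all triples (a,b,c) ∈ A³; |3A| = 21.
Step 5: Check 21 ≤ 69.1200? Yes ✓.

K = 12/5, Plünnecke-Ruzsa bound K³|A| ≈ 69.1200, |3A| = 21, inequality holds.


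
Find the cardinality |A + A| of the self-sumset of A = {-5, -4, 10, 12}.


A + A = {a + a' : a, a' ∈ A}; |A| = 4.
General bounds: 2|A| - 1 ≤ |A + A| ≤ |A|(|A|+1)/2, i.e. 7 ≤ |A + A| ≤ 10.
Lower bound 2|A|-1 is attained iff A is an arithmetic progression.
Enumerate sums a + a' for a ≤ a' (symmetric, so this suffices):
a = -5: -5+-5=-10, -5+-4=-9, -5+10=5, -5+12=7
a = -4: -4+-4=-8, -4+10=6, -4+12=8
a = 10: 10+10=20, 10+12=22
a = 12: 12+12=24
Distinct sums: {-10, -9, -8, 5, 6, 7, 8, 20, 22, 24}
|A + A| = 10

|A + A| = 10


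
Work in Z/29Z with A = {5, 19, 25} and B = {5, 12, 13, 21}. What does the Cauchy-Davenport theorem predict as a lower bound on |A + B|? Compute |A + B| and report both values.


Cauchy-Davenport: |A + B| ≥ min(p, |A| + |B| - 1) for A, B nonempty in Z/pZ.
|A| = 3, |B| = 4, p = 29.
CD lower bound = min(29, 3 + 4 - 1) = min(29, 6) = 6.
Compute A + B mod 29 directly:
a = 5: 5+5=10, 5+12=17, 5+13=18, 5+21=26
a = 19: 19+5=24, 19+12=2, 19+13=3, 19+21=11
a = 25: 25+5=1, 25+12=8, 25+13=9, 25+21=17
A + B = {1, 2, 3, 8, 9, 10, 11, 17, 18, 24, 26}, so |A + B| = 11.
Verify: 11 ≥ 6? Yes ✓.

CD lower bound = 6, actual |A + B| = 11.


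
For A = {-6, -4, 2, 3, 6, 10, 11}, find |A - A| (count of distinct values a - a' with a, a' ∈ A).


A - A = {a - a' : a, a' ∈ A}; |A| = 7.
Bounds: 2|A|-1 ≤ |A - A| ≤ |A|² - |A| + 1, i.e. 13 ≤ |A - A| ≤ 43.
Note: 0 ∈ A - A always (from a - a). The set is symmetric: if d ∈ A - A then -d ∈ A - A.
Enumerate nonzero differences d = a - a' with a > a' (then include -d):
Positive differences: {1, 2, 3, 4, 5, 6, 7, 8, 9, 10, 12, 14, 15, 16, 17}
Full difference set: {0} ∪ (positive diffs) ∪ (negative diffs).
|A - A| = 1 + 2·15 = 31 (matches direct enumeration: 31).

|A - A| = 31


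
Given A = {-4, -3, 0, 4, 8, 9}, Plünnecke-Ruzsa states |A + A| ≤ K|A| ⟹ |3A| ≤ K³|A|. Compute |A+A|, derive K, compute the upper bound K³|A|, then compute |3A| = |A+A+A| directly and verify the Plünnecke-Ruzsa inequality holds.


|A| = 6.
Step 1: Compute A + A by enumerating all 36 pairs.
A + A = {-8, -7, -6, -4, -3, 0, 1, 4, 5, 6, 8, 9, 12, 13, 16, 17, 18}, so |A + A| = 17.
Step 2: Doubling constant K = |A + A|/|A| = 17/6 = 17/6 ≈ 2.8333.
Step 3: Plünnecke-Ruzsa gives |3A| ≤ K³·|A| = (2.8333)³ · 6 ≈ 136.4722.
Step 4: Compute 3A = A + A + A directly by enumerating all triples (a,b,c) ∈ A³; |3A| = 34.
Step 5: Check 34 ≤ 136.4722? Yes ✓.

K = 17/6, Plünnecke-Ruzsa bound K³|A| ≈ 136.4722, |3A| = 34, inequality holds.


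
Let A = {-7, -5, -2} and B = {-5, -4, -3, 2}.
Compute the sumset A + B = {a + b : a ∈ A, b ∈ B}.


A + B = {a + b : a ∈ A, b ∈ B}.
Enumerate all |A|·|B| = 3·4 = 12 pairs (a, b) and collect distinct sums.
a = -7: -7+-5=-12, -7+-4=-11, -7+-3=-10, -7+2=-5
a = -5: -5+-5=-10, -5+-4=-9, -5+-3=-8, -5+2=-3
a = -2: -2+-5=-7, -2+-4=-6, -2+-3=-5, -2+2=0
Collecting distinct sums: A + B = {-12, -11, -10, -9, -8, -7, -6, -5, -3, 0}
|A + B| = 10

A + B = {-12, -11, -10, -9, -8, -7, -6, -5, -3, 0}
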